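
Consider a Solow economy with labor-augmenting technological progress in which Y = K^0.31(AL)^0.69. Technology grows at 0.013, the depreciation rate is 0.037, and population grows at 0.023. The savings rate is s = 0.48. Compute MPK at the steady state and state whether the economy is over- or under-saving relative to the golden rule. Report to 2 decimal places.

over-saving; MPK ≈ 0.05

The effective depreciation rate is n + g + δ = 0.023 + 0.013 + 0.037 = 0.073.
Steady-state k*: s·k^0.31 = 0.073·k gives k* = (0.48/0.073)^(1/0.69) ≈ 15.3246.
MPK = 0.31·15.3246^(-0.69) ≈ 0.0471.
MPK < n+g+δ = 0.073, so the economy is dynamically inefficient (over-saving).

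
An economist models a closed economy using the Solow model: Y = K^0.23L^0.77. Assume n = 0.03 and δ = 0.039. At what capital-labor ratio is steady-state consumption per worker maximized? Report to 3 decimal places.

Break-even investment rate: n + δ = 0.03 + 0.039 = 0.069.
Setting f'(k) = n+δ gives 0.23·k^(0.23−1) = 0.069, hence k_gold = (0.23/0.069)^(1/0.77) ≈ 4.7760.

k_gold ≈ 4.776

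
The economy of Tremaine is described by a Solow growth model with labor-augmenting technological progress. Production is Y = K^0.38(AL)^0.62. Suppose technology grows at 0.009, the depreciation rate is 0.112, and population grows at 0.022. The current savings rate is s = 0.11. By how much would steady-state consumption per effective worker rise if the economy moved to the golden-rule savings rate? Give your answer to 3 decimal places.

Δc ≈ 0.371

Break-even investment rate: n + g + δ = 0.022 + 0.009 + 0.112 = 0.143.
Current steady state (s = 0.11): k* = (0.11/0.143)^(1/0.62) ≈ 0.6550, y* = 0.6550^0.38 ≈ 0.8515, c* = (1−0.11)·0.8515 ≈ 0.7578.
Golden rule sets MPK = n+g+δ: 0.38·k^(0.38−1) = 0.143, so k_gold = (0.38/0.143)^(1/0.62) ≈ 4.8372.
y_gold = 4.8372^0.38 ≈ 1.8203, c_gold = y_gold − 0.143·k_gold ≈ 1.1286.
Gain: Δc = 1.1286 − 0.7578 ≈ 0.3708.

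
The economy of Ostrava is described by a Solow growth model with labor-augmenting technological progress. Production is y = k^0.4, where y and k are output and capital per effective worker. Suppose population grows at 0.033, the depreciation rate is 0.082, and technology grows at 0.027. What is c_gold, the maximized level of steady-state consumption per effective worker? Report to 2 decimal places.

c_gold ≈ 1.20

The effective depreciation rate is n + g + δ = 0.033 + 0.027 + 0.082 = 0.142.
Golden rule sets MPK = n+g+δ: 0.4·k^(0.4−1) = 0.142, so k_gold = (0.4/0.142)^(1/0.6) ≈ 5.6185.
y_gold = 5.6185^0.4 ≈ 1.9946.
c_gold = y_gold − (n+g+δ)·k_gold = 1.9946 − 0.142·5.6185 ≈ 1.1967.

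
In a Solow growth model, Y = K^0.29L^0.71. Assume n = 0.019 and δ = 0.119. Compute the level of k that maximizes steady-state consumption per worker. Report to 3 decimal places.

n + δ = 0.019 + 0.119 = 0.138.
Golden rule sets MPK = n+δ: 0.29·k^(0.29−1) = 0.138, so k_gold = (0.29/0.138)^(1/0.71) ≈ 2.8461.

k_gold ≈ 2.846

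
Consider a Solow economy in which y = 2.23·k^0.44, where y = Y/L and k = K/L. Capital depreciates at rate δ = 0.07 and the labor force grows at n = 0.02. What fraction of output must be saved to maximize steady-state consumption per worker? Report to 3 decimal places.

s_gold = 0.440

The effective depreciation rate is n + δ = 0.02 + 0.07 = 0.09.
At the golden rule MPK = n+δ, and in any Cobb-Douglas steady state s = (n+δ)·k/y = MPK·k/y = capital's share 0.44.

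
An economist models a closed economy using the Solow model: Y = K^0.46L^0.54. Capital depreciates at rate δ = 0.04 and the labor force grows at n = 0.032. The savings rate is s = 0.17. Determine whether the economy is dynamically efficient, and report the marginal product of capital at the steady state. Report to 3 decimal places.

n + δ = 0.032 + 0.04 = 0.072.
Steady-state k*: s·k^0.46 = 0.072·k gives k* = (0.17/0.072)^(1/0.54) ≈ 4.9086.
MPK = 0.46·4.9086^(-0.54) ≈ 0.1948.
MPK > n+δ = 0.072, so the economy is dynamically efficient (under-saving).

dynamically efficient; MPK ≈ 0.195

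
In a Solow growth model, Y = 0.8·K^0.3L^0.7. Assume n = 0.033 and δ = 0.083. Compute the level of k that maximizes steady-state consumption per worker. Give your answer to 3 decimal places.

k_gold ≈ 2.825

n + δ = 0.033 + 0.083 = 0.116.
Golden rule sets MPK = n+δ: 0.3·0.8·k^(0.3−1) = 0.116, so k_gold = (0.3·0.8/0.116)^(1/0.7) ≈ 2.8254.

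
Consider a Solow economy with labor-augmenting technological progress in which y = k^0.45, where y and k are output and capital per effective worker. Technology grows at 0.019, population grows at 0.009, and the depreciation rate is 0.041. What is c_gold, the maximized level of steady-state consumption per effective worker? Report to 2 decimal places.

Capital per effective worker breaks even when investment replaces (n + g + δ)·k; here n + g + δ = 0.069.
Maximizing c = f(k) − (n+g+δ)·k gives f'(k) = n+g+δ, i.e. 0.45·k^(0.45−1) = 0.069, so k_gold = (0.45/0.069)^(1/0.55) ≈ 30.2455.
y_gold = 30.2455^0.45 ≈ 4.6376.
c_gold = y_gold − (n+g+δ)·k_gold = 4.6376 − 0.069·30.2455 ≈ 2.5507.

c_gold ≈ 2.55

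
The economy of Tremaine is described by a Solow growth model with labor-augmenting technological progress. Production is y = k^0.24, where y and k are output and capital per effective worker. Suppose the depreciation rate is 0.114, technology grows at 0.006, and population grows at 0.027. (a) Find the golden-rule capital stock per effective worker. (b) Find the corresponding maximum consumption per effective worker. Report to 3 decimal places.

(a) k_gold ≈ 1.906; (b) c_gold ≈ 0.887

Break-even investment rate: n + g + δ = 0.027 + 0.006 + 0.114 = 0.147.
At the golden rule the marginal product of capital equals n+g+δ: 0.24·k^(0.24−1) = 0.147. Solving, k_gold = (0.24/0.147)^(1/0.76) ≈ 1.9060.
y_gold = 1.9060^0.24 ≈ 1.1674; c_gold = y_gold − 0.147·k_gold ≈ 0.8872.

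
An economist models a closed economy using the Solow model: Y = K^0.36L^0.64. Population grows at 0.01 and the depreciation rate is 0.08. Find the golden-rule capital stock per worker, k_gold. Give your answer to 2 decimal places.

k_gold ≈ 8.72

Break-even investment rate: n + δ = 0.01 + 0.08 = 0.09.
Maximizing c = f(k) − (n+δ)·k gives f'(k) = n+δ, i.e. 0.36·k^(0.36−1) = 0.09, so k_gold = (0.36/0.09)^(1/0.64) ≈ 8.7241.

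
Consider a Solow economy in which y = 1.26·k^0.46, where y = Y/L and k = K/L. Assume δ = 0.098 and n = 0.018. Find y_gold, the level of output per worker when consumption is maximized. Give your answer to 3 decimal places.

y_gold ≈ 4.961

n + δ = 0.018 + 0.098 = 0.116.
At the golden rule the marginal product of capital equals n+δ: 0.46·1.26·k^(0.46−1) = 0.116. Solving, k_gold = (0.46·1.26/0.116)^(1/0.54) ≈ 19.6713.
Output: y_gold = 1.26·k_gold^0.46 = 1.26·19.6713^0.46 ≈ 4.9606.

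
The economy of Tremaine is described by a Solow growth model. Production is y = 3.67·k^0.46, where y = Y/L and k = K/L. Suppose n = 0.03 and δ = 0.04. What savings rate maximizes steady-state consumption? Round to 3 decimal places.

s_gold = 0.460

Capital per worker breaks even when investment replaces (n + δ)·k; here n + δ = 0.07.
At the golden rule MPK = n+δ, and in any Cobb-Douglas steady state s = (n+δ)·k/y = MPK·k/y = capital's share 0.46.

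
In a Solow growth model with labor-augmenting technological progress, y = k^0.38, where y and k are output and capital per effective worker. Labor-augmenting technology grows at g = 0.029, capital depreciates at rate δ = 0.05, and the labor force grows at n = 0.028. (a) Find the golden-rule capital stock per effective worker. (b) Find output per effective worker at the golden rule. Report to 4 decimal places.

n + g + δ = 0.028 + 0.029 + 0.05 = 0.107.
At the golden rule the marginal product of capital equals n+g+δ: 0.38·k^(0.38−1) = 0.107. Solving, k_gold = (0.38/0.107)^(1/0.62) ≈ 7.7222.
y_gold = 7.7222^0.38 ≈ 2.1744.

(a) k_gold ≈ 7.7222; (b) y_gold ≈ 2.1744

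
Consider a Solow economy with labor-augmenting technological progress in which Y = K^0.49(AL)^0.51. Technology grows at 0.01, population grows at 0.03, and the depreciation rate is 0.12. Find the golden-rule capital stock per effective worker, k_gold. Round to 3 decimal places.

k_gold ≈ 8.976

The effective depreciation rate is n + g + δ = 0.03 + 0.01 + 0.12 = 0.16.
Golden rule sets MPK = n+g+δ: 0.49·k^(0.49−1) = 0.16, so k_gold = (0.49/0.16)^(1/0.51) ≈ 8.9762.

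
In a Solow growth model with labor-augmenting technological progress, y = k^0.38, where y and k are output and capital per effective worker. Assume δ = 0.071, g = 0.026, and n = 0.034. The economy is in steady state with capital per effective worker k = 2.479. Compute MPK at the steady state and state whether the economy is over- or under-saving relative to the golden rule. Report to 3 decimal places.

under-saving; MPK ≈ 0.216

The effective depreciation rate is n + g + δ = 0.034 + 0.026 + 0.071 = 0.131.
MPK = 0.38·k^(0.38−1) = 0.38·2.479^(-0.62) ≈ 0.2164.
MPK > 0.131, so the economy is dynamically efficient (under-saving).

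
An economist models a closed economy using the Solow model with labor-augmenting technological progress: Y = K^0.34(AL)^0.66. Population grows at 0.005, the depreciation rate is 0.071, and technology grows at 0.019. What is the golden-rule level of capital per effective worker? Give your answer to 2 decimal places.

k_gold ≈ 6.90

The effective depreciation rate is n + g + δ = 0.005 + 0.019 + 0.071 = 0.095.
Setting f'(k) = n+g+δ gives 0.34·k^(0.34−1) = 0.095, hence k_gold = (0.34/0.095)^(1/0.66) ≈ 6.9028.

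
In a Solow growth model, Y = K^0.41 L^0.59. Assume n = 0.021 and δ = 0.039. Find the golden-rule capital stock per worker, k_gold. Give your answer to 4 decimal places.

k_gold ≈ 25.9795

Capital per worker breaks even when investment replaces (n + δ)·k; here n + δ = 0.06.
Golden rule sets MPK = n+δ: 0.41·k^(0.41−1) = 0.06, so k_gold = (0.41/0.06)^(1/0.59) ≈ 25.9795.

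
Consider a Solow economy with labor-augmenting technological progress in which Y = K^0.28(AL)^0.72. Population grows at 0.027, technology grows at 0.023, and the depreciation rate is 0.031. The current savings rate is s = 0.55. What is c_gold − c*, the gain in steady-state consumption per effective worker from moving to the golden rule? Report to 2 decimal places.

Δc ≈ 0.22

n + g + δ = 0.027 + 0.023 + 0.031 = 0.081.
Current steady state (s = 0.55): k* = (0.55/0.081)^(1/0.72) ≈ 14.3016, y* = 14.3016^0.28 ≈ 2.1062, c* = (1−0.55)·2.1062 ≈ 0.9478.
Golden rule sets MPK = n+g+δ: 0.28·k^(0.28−1) = 0.081, so k_gold = (0.28/0.081)^(1/0.72) ≈ 5.5996.
y_gold = 5.5996^0.28 ≈ 1.6199, c_gold = y_gold − 0.081·k_gold ≈ 1.1663.
Gain: Δc = 1.1663 − 0.9478 ≈ 0.2185.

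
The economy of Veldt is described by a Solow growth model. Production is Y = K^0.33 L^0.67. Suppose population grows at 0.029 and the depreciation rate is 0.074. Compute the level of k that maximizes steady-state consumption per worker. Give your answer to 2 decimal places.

k_gold ≈ 5.69

n + δ = 0.029 + 0.074 = 0.103.
Maximizing c = f(k) − (n+δ)·k gives f'(k) = n+δ, i.e. 0.33·k^(0.33−1) = 0.103, so k_gold = (0.33/0.103)^(1/0.67) ≈ 5.6851.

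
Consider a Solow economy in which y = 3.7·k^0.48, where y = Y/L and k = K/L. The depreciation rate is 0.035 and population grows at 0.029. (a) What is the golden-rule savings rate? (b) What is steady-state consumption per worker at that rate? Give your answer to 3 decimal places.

(a) s_gold = 0.480; (b) c_gold ≈ 41.347

n + δ = 0.029 + 0.035 = 0.064.
For Cobb-Douglas, s_gold equals capital's share: s_gold = 0.48.
Golden rule sets MPK = n+δ: 0.48·3.7·k^(0.48−1) = 0.064, so k_gold = (0.48·3.7/0.064)^(1/0.52) ≈ 596.3562.
y_gold = 3.7·596.3562^0.48 ≈ 79.5142; c_gold = (1−0.48)·y_gold ≈ 41.3474.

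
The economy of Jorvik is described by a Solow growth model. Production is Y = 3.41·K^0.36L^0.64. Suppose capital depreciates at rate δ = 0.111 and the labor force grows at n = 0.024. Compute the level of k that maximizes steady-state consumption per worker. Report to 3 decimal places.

n + δ = 0.024 + 0.111 = 0.135.
Golden rule sets MPK = n+δ: 0.36·3.41·k^(0.36−1) = 0.135, so k_gold = (0.36·3.41/0.135)^(1/0.64) ≈ 31.4778.

k_gold ≈ 31.478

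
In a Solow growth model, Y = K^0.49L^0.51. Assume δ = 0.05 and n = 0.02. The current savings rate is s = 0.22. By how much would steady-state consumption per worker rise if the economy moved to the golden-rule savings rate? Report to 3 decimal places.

Δc ≈ 0.964

Capital per worker breaks even when investment replaces (n + δ)·k; here n + δ = 0.07.
Current steady state (s = 0.22): k* = (0.22/0.07)^(1/0.51) ≈ 9.4438, y* = 9.4438^0.49 ≈ 3.0048, c* = (1−0.22)·3.0048 ≈ 2.3438.
Maximizing c = f(k) − (n+δ)·k gives f'(k) = n+δ, i.e. 0.49·k^(0.49−1) = 0.07, so k_gold = (0.49/0.07)^(1/0.51) ≈ 45.3999.
y_gold = 45.3999^0.49 ≈ 6.4857, c_gold = y_gold − 0.07·k_gold ≈ 3.3077.
Gain: Δc = 3.3077 − 2.3438 ≈ 0.9639.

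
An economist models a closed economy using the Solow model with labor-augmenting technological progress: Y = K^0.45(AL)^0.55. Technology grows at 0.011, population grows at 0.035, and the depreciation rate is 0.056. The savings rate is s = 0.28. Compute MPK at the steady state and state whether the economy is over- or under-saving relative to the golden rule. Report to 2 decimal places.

under-saving; MPK ≈ 0.16

n + g + δ = 0.035 + 0.011 + 0.056 = 0.102.
Steady-state k*: s·k^0.45 = 0.102·k gives k* = (0.28/0.102)^(1/0.55) ≈ 6.2716.
MPK = 0.45·6.2716^(-0.55) ≈ 0.1639.
MPK > n+g+δ = 0.102, so the economy is dynamically efficient (under-saving).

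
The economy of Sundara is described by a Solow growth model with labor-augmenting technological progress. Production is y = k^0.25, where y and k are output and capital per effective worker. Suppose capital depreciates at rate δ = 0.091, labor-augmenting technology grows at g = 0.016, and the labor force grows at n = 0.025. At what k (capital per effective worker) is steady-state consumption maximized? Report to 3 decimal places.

k_gold ≈ 2.343

Break-even investment rate: n + g + δ = 0.025 + 0.016 + 0.091 = 0.132.
At the golden rule the marginal product of capital equals n+g+δ: 0.25·k^(0.25−1) = 0.132. Solving, k_gold = (0.25/0.132)^(1/0.75) ≈ 2.3433.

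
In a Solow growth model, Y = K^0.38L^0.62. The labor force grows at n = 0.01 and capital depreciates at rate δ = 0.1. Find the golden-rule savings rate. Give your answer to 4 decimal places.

The effective depreciation rate is n + δ = 0.01 + 0.1 = 0.11.
At the golden rule MPK = n+δ, and in any Cobb-Douglas steady state s = (n+δ)·k/y = MPK·k/y = capital's share 0.38.

s_gold = 0.3800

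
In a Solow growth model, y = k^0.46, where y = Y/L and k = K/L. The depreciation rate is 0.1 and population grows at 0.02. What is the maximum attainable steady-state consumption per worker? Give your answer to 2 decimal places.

c_gold ≈ 1.70

n + δ = 0.02 + 0.1 = 0.12.
At the golden rule the marginal product of capital equals n+δ: 0.46·k^(0.46−1) = 0.12. Solving, k_gold = (0.46/0.12)^(1/0.54) ≈ 12.0420.
y_gold = 12.0420^0.46 ≈ 3.1414.
c_gold = y_gold − (n+δ)·k_gold = 3.1414 − 0.12·12.0420 ≈ 1.6963.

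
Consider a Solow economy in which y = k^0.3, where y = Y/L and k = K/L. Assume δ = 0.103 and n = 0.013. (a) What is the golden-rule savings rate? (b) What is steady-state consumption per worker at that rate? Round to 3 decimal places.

The effective depreciation rate is n + δ = 0.013 + 0.103 = 0.116.
For Cobb-Douglas, s_gold equals capital's share: s_gold = 0.3.
Setting f'(k) = n+δ gives 0.3·k^(0.3−1) = 0.116, hence k_gold = (0.3/0.116)^(1/0.7) ≈ 3.8861.
y_gold = 3.8861^0.3 ≈ 1.5026; c_gold = (1−0.3)·y_gold ≈ 1.0518.

(a) s_gold = 0.300; (b) c_gold ≈ 1.052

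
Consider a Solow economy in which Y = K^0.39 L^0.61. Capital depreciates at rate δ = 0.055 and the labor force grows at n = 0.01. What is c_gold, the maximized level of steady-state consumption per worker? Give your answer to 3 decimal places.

c_gold ≈ 1.918

Capital per worker breaks even when investment replaces (n + δ)·k; here n + δ = 0.065.
Maximizing c = f(k) − (n+δ)·k gives f'(k) = n+δ, i.e. 0.39·k^(0.39−1) = 0.065, so k_gold = (0.39/0.065)^(1/0.61) ≈ 18.8650.
y_gold = 18.8650^0.39 ≈ 3.1442.
c_gold = y_gold − (n+δ)·k_gold = 3.1442 − 0.065·18.8650 ≈ 1.9179.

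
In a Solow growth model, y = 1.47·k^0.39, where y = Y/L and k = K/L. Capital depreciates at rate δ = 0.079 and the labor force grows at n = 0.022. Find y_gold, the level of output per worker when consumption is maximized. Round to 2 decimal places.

y_gold ≈ 4.46

Break-even investment rate: n + δ = 0.022 + 0.079 = 0.101.
At the golden rule the marginal product of capital equals n+δ: 0.39·1.47·k^(0.39−1) = 0.101. Solving, k_gold = (0.39·1.47/0.101)^(1/0.61) ≈ 17.2252.
Output: y_gold = 1.47·k_gold^0.39 = 1.47·17.2252^0.39 ≈ 4.4609.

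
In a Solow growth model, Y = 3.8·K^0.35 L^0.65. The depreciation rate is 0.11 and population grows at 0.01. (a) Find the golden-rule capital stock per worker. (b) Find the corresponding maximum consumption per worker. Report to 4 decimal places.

(a) k_gold ≈ 40.4748; (b) c_gold ≈ 9.0201

n + δ = 0.01 + 0.11 = 0.12.
Maximizing c = f(k) − (n+δ)·k gives f'(k) = n+δ, i.e. 0.35·3.8·k^(0.35−1) = 0.12, so k_gold = (0.35·3.8/0.12)^(1/0.65) ≈ 40.4748.
y_gold = 3.8·40.4748^0.35 ≈ 13.8771; c_gold = y_gold − 0.12·k_gold ≈ 9.0201.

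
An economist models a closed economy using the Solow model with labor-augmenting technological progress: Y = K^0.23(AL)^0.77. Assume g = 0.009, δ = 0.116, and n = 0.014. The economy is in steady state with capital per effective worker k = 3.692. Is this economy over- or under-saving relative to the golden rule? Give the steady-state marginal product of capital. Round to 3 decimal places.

The effective depreciation rate is n + g + δ = 0.014 + 0.009 + 0.116 = 0.139.
MPK = 0.23·k^(0.23−1) = 0.23·3.692^(-0.77) ≈ 0.0841.
MPK < 0.139, so the economy is dynamically inefficient (over-saving).

over-saving; MPK ≈ 0.084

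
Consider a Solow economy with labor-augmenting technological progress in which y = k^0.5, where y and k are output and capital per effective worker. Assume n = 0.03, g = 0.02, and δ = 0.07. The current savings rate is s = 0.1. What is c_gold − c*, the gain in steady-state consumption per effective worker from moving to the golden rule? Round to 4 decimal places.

Δc ≈ 1.3333

The effective depreciation rate is n + g + δ = 0.03 + 0.02 + 0.07 = 0.12.
Current steady state (s = 0.1): k* = (0.1/0.12)^(1/0.5) ≈ 0.6944, y* = 0.6944^0.5 ≈ 0.8333, c* = (1−0.1)·0.8333 ≈ 0.7500.
Maximizing c = f(k) − (n+g+δ)·k gives f'(k) = n+g+δ, i.e. 0.5·k^(0.5−1) = 0.12, so k_gold = (0.5/0.12)^(1/0.5) ≈ 17.3611.
y_gold = 17.3611^0.5 ≈ 4.1667, c_gold = y_gold − 0.12·k_gold ≈ 2.0833.
Gain: Δc = 2.0833 − 0.7500 ≈ 1.3333.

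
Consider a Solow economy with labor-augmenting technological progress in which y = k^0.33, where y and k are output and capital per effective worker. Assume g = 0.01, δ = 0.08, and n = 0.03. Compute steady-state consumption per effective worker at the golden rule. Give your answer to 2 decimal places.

n + g + δ = 0.03 + 0.01 + 0.08 = 0.12.
Golden rule sets MPK = n+g+δ: 0.33·k^(0.33−1) = 0.12, so k_gold = (0.33/0.12)^(1/0.67) ≈ 4.5261.
y_gold = 4.5261^0.33 ≈ 1.6458.
c_gold = y_gold − (n+g+δ)·k_gold = 1.6458 − 0.12·4.5261 ≈ 1.1027.

c_gold ≈ 1.10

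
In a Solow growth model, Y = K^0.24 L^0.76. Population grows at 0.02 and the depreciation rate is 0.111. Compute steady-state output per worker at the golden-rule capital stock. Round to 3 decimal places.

Break-even investment rate: n + δ = 0.02 + 0.111 = 0.131.
Setting f'(k) = n+δ gives 0.24·k^(0.24−1) = 0.131, hence k_gold = (0.24/0.131)^(1/0.76) ≈ 2.2181.
Output: y_gold = k_gold^0.24 = 2.2181^0.24 ≈ 1.2107.

y_gold ≈ 1.211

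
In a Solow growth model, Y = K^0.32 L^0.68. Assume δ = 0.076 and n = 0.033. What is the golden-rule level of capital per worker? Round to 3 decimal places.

Capital per worker breaks even when investment replaces (n + δ)·k; here n + δ = 0.109.
Maximizing c = f(k) − (n+δ)·k gives f'(k) = n+δ, i.e. 0.32·k^(0.32−1) = 0.109, so k_gold = (0.32/0.109)^(1/0.68) ≈ 4.8734.

k_gold ≈ 4.873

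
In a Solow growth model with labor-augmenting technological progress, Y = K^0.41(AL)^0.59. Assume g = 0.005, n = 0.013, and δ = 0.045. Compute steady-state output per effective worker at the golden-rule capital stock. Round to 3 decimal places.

Break-even investment rate: n + g + δ = 0.013 + 0.005 + 0.045 = 0.063.
Maximizing c = f(k) − (n+g+δ)·k gives f'(k) = n+g+δ, i.e. 0.41·k^(0.41−1) = 0.063, so k_gold = (0.41/0.063)^(1/0.59) ≈ 23.9176.
Output: y_gold = k_gold^0.41 = 23.9176^0.41 ≈ 3.6751.

y_gold ≈ 3.675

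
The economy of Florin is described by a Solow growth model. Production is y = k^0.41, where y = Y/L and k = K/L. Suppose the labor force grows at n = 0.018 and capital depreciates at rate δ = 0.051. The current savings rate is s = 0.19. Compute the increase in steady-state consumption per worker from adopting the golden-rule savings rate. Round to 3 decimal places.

Capital per worker breaks even when investment replaces (n + δ)·k; here n + δ = 0.069.
Current steady state (s = 0.19): k* = (0.19/0.069)^(1/0.59) ≈ 5.5667, y* = 5.5667^0.41 ≈ 2.0216, c* = (1−0.19)·2.0216 ≈ 1.6375.
Golden rule sets MPK = n+δ: 0.41·k^(0.41−1) = 0.069, so k_gold = (0.41/0.069)^(1/0.59) ≈ 20.5000.
y_gold = 20.5000^0.41 ≈ 3.4500, c_gold = y_gold − 0.069·k_gold ≈ 2.0355.
Gain: Δc = 2.0355 − 1.6375 ≈ 0.3980.

Δc ≈ 0.398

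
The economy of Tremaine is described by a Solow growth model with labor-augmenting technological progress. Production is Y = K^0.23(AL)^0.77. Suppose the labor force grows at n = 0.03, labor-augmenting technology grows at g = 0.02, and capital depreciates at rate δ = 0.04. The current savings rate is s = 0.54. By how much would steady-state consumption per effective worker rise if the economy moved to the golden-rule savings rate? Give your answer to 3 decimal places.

Break-even investment rate: n + g + δ = 0.03 + 0.02 + 0.04 = 0.09.
Current steady state (s = 0.54): k* = (0.54/0.09)^(1/0.77) ≈ 10.2467, y* = 10.2467^0.23 ≈ 1.7078, c* = (1−0.54)·1.7078 ≈ 0.7856.
Setting f'(k) = n+g+δ gives 0.23·k^(0.23−1) = 0.09, hence k_gold = (0.23/0.09)^(1/0.77) ≈ 3.3822.
y_gold = 3.3822^0.23 ≈ 1.3235, c_gold = y_gold − 0.09·k_gold ≈ 1.0191.
Gain: Δc = 1.0191 − 0.7856 ≈ 0.2335.

Δc ≈ 0.233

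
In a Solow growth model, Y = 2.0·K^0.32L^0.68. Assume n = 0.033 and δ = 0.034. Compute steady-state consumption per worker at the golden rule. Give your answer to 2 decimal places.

c_gold ≈ 3.93

Capital per worker breaks even when investment replaces (n + δ)·k; here n + δ = 0.067.
Maximizing c = f(k) − (n+δ)·k gives f'(k) = n+δ, i.e. 0.32·2.0·k^(0.32−1) = 0.067, so k_gold = (0.32·2.0/0.067)^(1/0.68) ≈ 27.6268.
y_gold = 2.0·27.6268^0.32 ≈ 5.7844.
c_gold = y_gold − (n+δ)·k_gold = 5.7844 − 0.067·27.6268 ≈ 3.9334.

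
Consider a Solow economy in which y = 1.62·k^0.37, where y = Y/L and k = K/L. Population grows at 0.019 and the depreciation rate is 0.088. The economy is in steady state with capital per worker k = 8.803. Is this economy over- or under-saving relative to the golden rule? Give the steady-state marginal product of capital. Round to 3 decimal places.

Break-even investment rate: n + δ = 0.019 + 0.088 = 0.107.
MPK = 0.37·1.62·k^(0.37−1) = 0.37·1.62·8.803^(-0.63) ≈ 0.1523.
MPK > 0.107, so the economy is dynamically efficient (under-saving).

under-saving; MPK ≈ 0.152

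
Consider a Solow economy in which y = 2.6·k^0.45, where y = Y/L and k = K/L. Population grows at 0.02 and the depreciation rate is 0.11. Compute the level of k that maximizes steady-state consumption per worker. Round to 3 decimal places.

Break-even investment rate: n + δ = 0.02 + 0.11 = 0.13.
At the golden rule the marginal product of capital equals n+δ: 0.45·2.6·k^(0.45−1) = 0.13. Solving, k_gold = (0.45·2.6/0.13)^(1/0.55) ≈ 54.3233.

k_gold ≈ 54.323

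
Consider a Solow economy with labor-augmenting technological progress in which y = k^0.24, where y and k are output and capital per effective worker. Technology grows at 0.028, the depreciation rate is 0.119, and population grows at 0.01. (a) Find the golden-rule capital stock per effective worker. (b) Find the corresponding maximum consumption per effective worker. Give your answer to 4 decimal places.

(a) k_gold ≈ 1.7479; (b) c_gold ≈ 0.8690

The effective depreciation rate is n + g + δ = 0.01 + 0.028 + 0.119 = 0.157.
At the golden rule the marginal product of capital equals n+g+δ: 0.24·k^(0.24−1) = 0.157. Solving, k_gold = (0.24/0.157)^(1/0.76) ≈ 1.7479.
y_gold = 1.7479^0.24 ≈ 1.1434; c_gold = y_gold − 0.157·k_gold ≈ 0.8690.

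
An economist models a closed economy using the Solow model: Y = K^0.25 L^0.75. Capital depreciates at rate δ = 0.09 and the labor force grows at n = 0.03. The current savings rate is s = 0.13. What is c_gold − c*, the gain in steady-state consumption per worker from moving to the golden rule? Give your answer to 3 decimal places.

Δc ≈ 0.064

The effective depreciation rate is n + δ = 0.03 + 0.09 = 0.12.
Current steady state (s = 0.13): k* = (0.13/0.12)^(1/0.75) ≈ 1.1126, y* = 1.1126^0.25 ≈ 1.0270, c* = (1−0.13)·1.0270 ≈ 0.8935.
Maximizing c = f(k) − (n+δ)·k gives f'(k) = n+δ, i.e. 0.25·k^(0.25−1) = 0.12, so k_gold = (0.25/0.12)^(1/0.75) ≈ 2.6608.
y_gold = 2.6608^0.25 ≈ 1.2772, c_gold = y_gold − 0.12·k_gold ≈ 0.9579.
Gain: Δc = 0.9579 − 0.8935 ≈ 0.0644.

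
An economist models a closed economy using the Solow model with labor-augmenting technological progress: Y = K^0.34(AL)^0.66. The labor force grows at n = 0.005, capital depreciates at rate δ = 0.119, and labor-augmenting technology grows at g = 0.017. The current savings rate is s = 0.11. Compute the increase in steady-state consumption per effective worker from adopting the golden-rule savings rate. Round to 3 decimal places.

Δc ≈ 0.255

n + g + δ = 0.005 + 0.017 + 0.119 = 0.141.
Current steady state (s = 0.11): k* = (0.11/0.141)^(1/0.66) ≈ 0.6865, y* = 0.6865^0.34 ≈ 0.8799, c* = (1−0.11)·0.8799 ≈ 0.7831.
Setting f'(k) = n+g+δ gives 0.34·k^(0.34−1) = 0.141, hence k_gold = (0.34/0.141)^(1/0.66) ≈ 3.7947.
y_gold = 3.7947^0.34 ≈ 1.5737, c_gold = y_gold − 0.141·k_gold ≈ 1.0386.
Gain: Δc = 1.0386 − 0.7831 ≈ 0.2555.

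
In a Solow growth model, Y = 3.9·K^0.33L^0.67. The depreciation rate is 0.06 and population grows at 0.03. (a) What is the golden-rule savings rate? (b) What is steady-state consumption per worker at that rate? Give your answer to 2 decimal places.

Capital per worker breaks even when investment replaces (n + δ)·k; here n + δ = 0.09.
For Cobb-Douglas, s_gold equals capital's share: s_gold = 0.33.
Maximizing c = f(k) − (n+δ)·k gives f'(k) = n+δ, i.e. 0.33·3.9·k^(0.33−1) = 0.09, so k_gold = (0.33·3.9/0.09)^(1/0.67) ≈ 53.0130.
y_gold = 3.9·53.0130^0.33 ≈ 14.4581; c_gold = (1−0.33)·y_gold ≈ 9.6869.

(a) s_gold = 0.33; (b) c_gold ≈ 9.69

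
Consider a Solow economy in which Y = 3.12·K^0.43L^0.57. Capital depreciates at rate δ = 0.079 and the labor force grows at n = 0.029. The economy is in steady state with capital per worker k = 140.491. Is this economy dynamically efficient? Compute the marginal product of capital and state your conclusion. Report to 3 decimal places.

n + δ = 0.029 + 0.079 = 0.108.
MPK = 0.43·3.12·k^(0.43−1) = 0.43·3.12·140.491^(-0.57) ≈ 0.0801.
MPK < 0.108, so the economy is dynamically inefficient (over-saving).

dynamically inefficient; MPK ≈ 0.080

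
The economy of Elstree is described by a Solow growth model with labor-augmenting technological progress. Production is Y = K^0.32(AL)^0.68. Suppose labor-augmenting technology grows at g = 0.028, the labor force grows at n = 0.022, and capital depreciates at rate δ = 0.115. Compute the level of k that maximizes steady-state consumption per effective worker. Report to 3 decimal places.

k_gold ≈ 2.649

Capital per effective worker breaks even when investment replaces (n + g + δ)·k; here n + g + δ = 0.165.
Setting f'(k) = n+g+δ gives 0.32·k^(0.32−1) = 0.165, hence k_gold = (0.32/0.165)^(1/0.68) ≈ 2.6487.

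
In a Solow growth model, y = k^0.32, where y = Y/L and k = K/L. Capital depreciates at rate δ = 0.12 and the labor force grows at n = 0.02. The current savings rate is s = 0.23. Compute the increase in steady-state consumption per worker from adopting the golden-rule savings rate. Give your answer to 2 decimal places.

Capital per worker breaks even when investment replaces (n + δ)·k; here n + δ = 0.14.
Current steady state (s = 0.23): k* = (0.23/0.14)^(1/0.68) ≈ 2.0752, y* = 2.0752^0.32 ≈ 1.2632, c* = (1−0.23)·1.2632 ≈ 0.9726.
Maximizing c = f(k) − (n+δ)·k gives f'(k) = n+δ, i.e. 0.32·k^(0.32−1) = 0.14, so k_gold = (0.32/0.14)^(1/0.68) ≈ 3.3727.
y_gold = 3.3727^0.32 ≈ 1.4755, c_gold = y_gold − 0.14·k_gold ≈ 1.0034.
Gain: Δc = 1.0034 − 0.9726 ≈ 0.0307.

Δc ≈ 0.03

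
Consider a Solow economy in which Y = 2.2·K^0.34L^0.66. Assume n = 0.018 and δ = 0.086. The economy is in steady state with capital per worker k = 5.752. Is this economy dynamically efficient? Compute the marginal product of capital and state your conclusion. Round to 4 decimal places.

Capital per worker breaks even when investment replaces (n + δ)·k; here n + δ = 0.104.
MPK = 0.34·2.2·k^(0.34−1) = 0.34·2.2·5.752^(-0.66) ≈ 0.2357.
MPK > 0.104, so the economy is dynamically efficient (under-saving).

dynamically efficient; MPK ≈ 0.2357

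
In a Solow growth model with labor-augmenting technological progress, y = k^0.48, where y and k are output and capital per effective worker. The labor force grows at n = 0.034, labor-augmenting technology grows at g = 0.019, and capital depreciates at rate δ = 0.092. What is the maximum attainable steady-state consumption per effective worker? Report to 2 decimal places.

The effective depreciation rate is n + g + δ = 0.034 + 0.019 + 0.092 = 0.145.
At the golden rule the marginal product of capital equals n+g+δ: 0.48·k^(0.48−1) = 0.145. Solving, k_gold = (0.48/0.145)^(1/0.52) ≈ 9.9944.
y_gold = 9.9944^0.48 ≈ 3.0191.
c_gold = y_gold − (n+g+δ)·k_gold = 3.0191 − 0.145·9.9944 ≈ 1.5700.

c_gold ≈ 1.57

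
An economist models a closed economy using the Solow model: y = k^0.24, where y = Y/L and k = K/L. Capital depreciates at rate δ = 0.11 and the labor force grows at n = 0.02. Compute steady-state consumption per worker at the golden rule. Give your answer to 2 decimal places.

c_gold ≈ 0.92

Capital per worker breaks even when investment replaces (n + δ)·k; here n + δ = 0.13.
Golden rule sets MPK = n+δ: 0.24·k^(0.24−1) = 0.13, so k_gold = (0.24/0.13)^(1/0.76) ≈ 2.2405.
y_gold = 2.2405^0.24 ≈ 1.2136.
c_gold = y_gold − (n+δ)·k_gold = 1.2136 − 0.13·2.2405 ≈ 0.9224.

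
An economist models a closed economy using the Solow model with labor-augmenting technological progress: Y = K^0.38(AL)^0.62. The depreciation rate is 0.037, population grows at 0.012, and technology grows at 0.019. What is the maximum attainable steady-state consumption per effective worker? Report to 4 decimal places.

Break-even investment rate: n + g + δ = 0.012 + 0.019 + 0.037 = 0.068.
Maximizing c = f(k) − (n+g+δ)·k gives f'(k) = n+g+δ, i.e. 0.38·k^(0.38−1) = 0.068, so k_gold = (0.38/0.068)^(1/0.62) ≈ 16.0429.
y_gold = 16.0429^0.38 ≈ 2.8708.
c_gold = y_gold − (n+g+δ)·k_gold = 2.8708 − 0.068·16.0429 ≈ 1.7799.

c_gold ≈ 1.7799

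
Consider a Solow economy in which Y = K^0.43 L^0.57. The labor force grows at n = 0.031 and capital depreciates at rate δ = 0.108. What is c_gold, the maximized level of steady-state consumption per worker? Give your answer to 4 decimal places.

c_gold ≈ 1.3362

Break-even investment rate: n + δ = 0.031 + 0.108 = 0.139.
Maximizing c = f(k) − (n+δ)·k gives f'(k) = n+δ, i.e. 0.43·k^(0.43−1) = 0.139, so k_gold = (0.43/0.139)^(1/0.57) ≈ 7.2518.
y_gold = 7.2518^0.43 ≈ 2.3442.
c_gold = y_gold − (n+δ)·k_gold = 2.3442 − 0.139·7.2518 ≈ 1.3362.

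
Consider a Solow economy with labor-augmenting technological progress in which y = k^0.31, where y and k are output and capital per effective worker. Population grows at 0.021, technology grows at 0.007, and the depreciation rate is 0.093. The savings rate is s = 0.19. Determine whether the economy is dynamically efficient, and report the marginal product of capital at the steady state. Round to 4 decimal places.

n + g + δ = 0.021 + 0.007 + 0.093 = 0.121.
Steady-state k*: s·k^0.31 = 0.121·k gives k* = (0.19/0.121)^(1/0.69) ≈ 1.9231.
MPK = 0.31·1.9231^(-0.69) ≈ 0.1974.
MPK > n+g+δ = 0.121, so the economy is dynamically efficient (under-saving).

dynamically efficient; MPK ≈ 0.1974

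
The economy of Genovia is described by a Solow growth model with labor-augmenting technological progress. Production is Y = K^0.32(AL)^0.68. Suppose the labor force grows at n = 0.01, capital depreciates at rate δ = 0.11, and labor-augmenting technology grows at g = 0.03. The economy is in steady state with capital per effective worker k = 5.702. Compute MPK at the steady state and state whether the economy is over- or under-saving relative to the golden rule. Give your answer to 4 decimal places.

over-saving; MPK ≈ 0.0980

Capital per effective worker breaks even when investment replaces (n + g + δ)·k; here n + g + δ = 0.15.
MPK = 0.32·k^(0.32−1) = 0.32·5.702^(-0.68) ≈ 0.0980.
MPK < 0.15, so the economy is dynamically inefficient (over-saving).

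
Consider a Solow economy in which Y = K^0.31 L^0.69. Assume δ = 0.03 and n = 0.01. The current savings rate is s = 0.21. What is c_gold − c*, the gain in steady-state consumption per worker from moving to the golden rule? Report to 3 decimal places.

n + δ = 0.01 + 0.03 = 0.04.
Current steady state (s = 0.21): k* = (0.21/0.04)^(1/0.69) ≈ 11.0588, y* = 11.0588^0.31 ≈ 2.1064, c* = (1−0.21)·2.1064 ≈ 1.6641.
Golden rule sets MPK = n+δ: 0.31·k^(0.31−1) = 0.04, so k_gold = (0.31/0.04)^(1/0.69) ≈ 19.4466.
y_gold = 19.4466^0.31 ≈ 2.5092, c_gold = y_gold − 0.04·k_gold ≈ 1.7314.
Gain: Δc = 1.7314 − 1.6641 ≈ 0.0673.

Δc ≈ 0.067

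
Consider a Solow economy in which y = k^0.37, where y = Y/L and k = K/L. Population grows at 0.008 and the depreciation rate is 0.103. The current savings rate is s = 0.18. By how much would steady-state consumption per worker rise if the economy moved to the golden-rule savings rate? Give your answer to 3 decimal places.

Δc ≈ 0.188

Break-even investment rate: n + δ = 0.008 + 0.103 = 0.111.
Current steady state (s = 0.18): k* = (0.18/0.111)^(1/0.63) ≈ 2.1540, y* = 2.1540^0.37 ≈ 1.3283, c* = (1−0.18)·1.3283 ≈ 1.0892.
Setting f'(k) = n+δ gives 0.37·k^(0.37−1) = 0.111, hence k_gold = (0.37/0.111)^(1/0.63) ≈ 6.7603.
y_gold = 6.7603^0.37 ≈ 2.0281, c_gold = y_gold − 0.111·k_gold ≈ 1.2777.
Gain: Δc = 1.2777 − 1.0892 ≈ 0.1885.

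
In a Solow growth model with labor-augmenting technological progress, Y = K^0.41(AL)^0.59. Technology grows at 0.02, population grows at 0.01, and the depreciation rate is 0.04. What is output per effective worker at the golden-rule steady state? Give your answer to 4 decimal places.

The effective depreciation rate is n + g + δ = 0.01 + 0.02 + 0.04 = 0.07.
Golden rule sets MPK = n+g+δ: 0.41·k^(0.41−1) = 0.07, so k_gold = (0.41/0.07)^(1/0.59) ≈ 20.0061.
Output: y_gold = k_gold^0.41 = 20.0061^0.41 ≈ 3.4157.

y_gold ≈ 3.4157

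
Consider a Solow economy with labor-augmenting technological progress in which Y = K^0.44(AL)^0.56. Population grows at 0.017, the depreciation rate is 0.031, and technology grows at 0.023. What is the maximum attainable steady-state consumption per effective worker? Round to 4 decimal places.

c_gold ≈ 2.3476

The effective depreciation rate is n + g + δ = 0.017 + 0.023 + 0.031 = 0.071.
Maximizing c = f(k) − (n+g+δ)·k gives f'(k) = n+g+δ, i.e. 0.44·k^(0.44−1) = 0.071, so k_gold = (0.44/0.071)^(1/0.56) ≈ 25.9796.
y_gold = 25.9796^0.44 ≈ 4.1922.
c_gold = y_gold − (n+g+δ)·k_gold = 4.1922 − 0.071·25.9796 ≈ 2.3476.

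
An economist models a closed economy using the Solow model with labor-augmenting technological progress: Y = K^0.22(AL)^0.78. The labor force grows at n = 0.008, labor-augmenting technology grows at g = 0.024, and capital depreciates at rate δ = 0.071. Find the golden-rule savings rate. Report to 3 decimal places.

Capital per effective worker breaks even when investment replaces (n + g + δ)·k; here n + g + δ = 0.103.
At the golden rule MPK = n+g+δ, and in any Cobb-Douglas steady state s = (n+g+δ)·k/y = MPK·k/y = capital's share 0.22.

s_gold = 0.220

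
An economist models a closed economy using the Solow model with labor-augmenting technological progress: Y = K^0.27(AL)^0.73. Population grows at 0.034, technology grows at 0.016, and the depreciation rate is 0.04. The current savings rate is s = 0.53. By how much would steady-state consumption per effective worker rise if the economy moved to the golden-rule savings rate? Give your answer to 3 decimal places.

Δc ≈ 0.190

n + g + δ = 0.034 + 0.016 + 0.04 = 0.09.
Current steady state (s = 0.53): k* = (0.53/0.09)^(1/0.73) ≈ 11.3459, y* = 11.3459^0.27 ≈ 1.9267, c* = (1−0.53)·1.9267 ≈ 0.9055.
At the golden rule the marginal product of capital equals n+g+δ: 0.27·k^(0.27−1) = 0.09. Solving, k_gold = (0.27/0.09)^(1/0.73) ≈ 4.5039.
y_gold = 4.5039^0.27 ≈ 1.5013, c_gold = y_gold − 0.09·k_gold ≈ 1.0960.
Gain: Δc = 1.0960 − 0.9055 ≈ 0.1904.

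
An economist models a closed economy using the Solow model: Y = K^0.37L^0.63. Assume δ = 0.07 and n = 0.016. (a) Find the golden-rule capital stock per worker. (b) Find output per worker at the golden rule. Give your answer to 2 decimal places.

(a) k_gold ≈ 10.14; (b) y_gold ≈ 2.36

The effective depreciation rate is n + δ = 0.016 + 0.07 = 0.086.
Golden rule sets MPK = n+δ: 0.37·k^(0.37−1) = 0.086, so k_gold = (0.37/0.086)^(1/0.63) ≈ 10.1363.
y_gold = 10.1363^0.37 ≈ 2.3560.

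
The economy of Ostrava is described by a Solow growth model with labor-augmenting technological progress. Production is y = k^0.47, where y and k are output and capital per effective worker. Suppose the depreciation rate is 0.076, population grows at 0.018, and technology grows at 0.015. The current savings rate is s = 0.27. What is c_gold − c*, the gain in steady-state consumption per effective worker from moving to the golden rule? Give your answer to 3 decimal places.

n + g + δ = 0.018 + 0.015 + 0.076 = 0.109.
Current steady state (s = 0.27): k* = (0.27/0.109)^(1/0.53) ≈ 5.5370, y* = 5.5370^0.47 ≈ 2.2353, c* = (1−0.27)·2.2353 ≈ 1.6318.
Maximizing c = f(k) − (n+g+δ)·k gives f'(k) = n+g+δ, i.e. 0.47·k^(0.47−1) = 0.109, so k_gold = (0.47/0.109)^(1/0.53) ≈ 15.7577.
y_gold = 15.7577^0.47 ≈ 3.6544, c_gold = y_gold − 0.109·k_gold ≈ 1.9369.
Gain: Δc = 1.9369 − 1.6318 ≈ 0.3051.

Δc ≈ 0.305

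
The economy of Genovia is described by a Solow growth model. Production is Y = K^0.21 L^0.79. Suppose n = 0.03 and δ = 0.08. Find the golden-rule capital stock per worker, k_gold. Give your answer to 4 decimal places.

Break-even investment rate: n + δ = 0.03 + 0.08 = 0.11.
Golden rule sets MPK = n+δ: 0.21·k^(0.21−1) = 0.11, so k_gold = (0.21/0.11)^(1/0.79) ≈ 2.2671.

k_gold ≈ 2.2671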